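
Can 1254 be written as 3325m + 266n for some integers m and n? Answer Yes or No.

gcd(3325, 266): 3325 = 12·266 + 133; 266 = 2·133 + 0 → 133
133 does not divide 1254, so a solution does not exist.

No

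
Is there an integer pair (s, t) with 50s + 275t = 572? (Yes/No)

No

By Bézout, 50s + 275t = 572 has integer solutions iff gcd(50, 275) | 572.
Euclid: 275 = 5·50 + 25; 50 = 2·25 + 0. gcd = 25; 572 mod 25 = 22. No.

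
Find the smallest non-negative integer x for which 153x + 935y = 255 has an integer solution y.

20

Reduce mod 935: 153x ≡ 255 (mod 935). With g = gcd(153, 935) = 17 dividing 255, divide through: 9x ≡ 15 (mod 55).
Since gcd(9, 55) = 1, x ≡ 15·(9)⁻¹ ≡ 20 (mod 55). Smallest non-negative: 20.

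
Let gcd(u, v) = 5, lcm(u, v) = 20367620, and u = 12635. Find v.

8060

Using uv = gcd(u,v)·lcm(u,v) = 5·20367620 = 101838100, we get v = 101838100/12635 = 8060.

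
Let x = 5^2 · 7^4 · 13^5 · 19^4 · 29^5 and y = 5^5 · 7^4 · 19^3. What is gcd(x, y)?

411711475

min exponent per shared prime: 5^2 · 7^4 · 19^3 = 411711475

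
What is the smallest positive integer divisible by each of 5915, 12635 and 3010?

183637090

5915 = 5 · 7 · 13²; 12635 = 5 · 7 · 19²; 3010 = 2 · 5 · 7 · 43
lcm takes max exponent of each prime: 2 · 5 · 7 · 13² · 19² · 43 = 183637090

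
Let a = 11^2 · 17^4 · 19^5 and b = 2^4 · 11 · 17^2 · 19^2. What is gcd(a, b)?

1147619

min exponent per shared prime: 11 · 17^2 · 19^2 = 1147619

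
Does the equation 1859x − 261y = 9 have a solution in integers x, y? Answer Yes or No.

Yes

By Bézout, 1859x − 261y = 9 has integer solutions iff gcd(1859, 261) | 9.
Euclid: 1859 = 7·261 + 32; 261 = 8·32 + 5; 32 = 6·5 + 2; 5 = 2·2 + 1; 2 = 2·1 + 0. gcd = 1; 9 mod 1 = 0. Yes.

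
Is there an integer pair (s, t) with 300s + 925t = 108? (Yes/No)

By Bézout, 300s + 925t = 108 has integer solutions iff gcd(300, 925) | 108.
Euclid: 925 = 3·300 + 25; 300 = 12·25 + 0. gcd = 25; 108 mod 25 = 8. No.

No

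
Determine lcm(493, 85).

2465

gcd first: 493 = 5·85 + 68; 85 = 1·68 + 17; 68 = 4·17 + 0 → gcd = 17
lcm = 493·85/gcd = 41905/17 = 2465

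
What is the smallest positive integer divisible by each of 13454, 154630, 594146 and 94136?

1367880934661080

13454 = 2 · 7 · 31²; 154630 = 2 · 5 · 7 · 47²; 594146 = 2 · 7 · 31 · 37²; 94136 = 2³ · 7 · 41²
lcm takes max exponent of each prime: 2³ · 5 · 7 · 31² · 37² · 41² · 47² = 1367880934661080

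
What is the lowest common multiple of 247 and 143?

gcd first: 247 = 1·143 + 104; 143 = 1·104 + 39; 104 = 2·39 + 26; 39 = 1·26 + 13; 26 = 2·13 + 0 → gcd = 13
lcm = 247·143/gcd = 35321/13 = 2717

2717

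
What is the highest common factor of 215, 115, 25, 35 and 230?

215 = 5 · 43; 115 = 5 · 23; 25 = 5²; 35 = 5 · 7; 230 = 2 · 5 · 23
gcd takes min exponent of each prime: 5 = 5

5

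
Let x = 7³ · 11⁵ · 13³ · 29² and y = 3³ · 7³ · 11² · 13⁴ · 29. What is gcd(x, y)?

2644280639

min exponent per shared prime: 7³ · 11² · 13³ · 29 = 2644280639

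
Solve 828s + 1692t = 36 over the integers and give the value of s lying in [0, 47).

Euclid: 1692 = 2·828 + 36; 828 = 23·36 + 0 → gcd = 36; 36 = 36·1.
Back-substitution yields 828·(-2) + 1692·(1) = 36, so one solution is s = -2·1 = -2, t = 1·1 = 1.
Solutions in s differ by 1692/36 = 47; the one in [0, 47) is -2 mod 47 = 45.

45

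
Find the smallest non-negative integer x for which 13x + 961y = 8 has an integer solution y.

gcd(13, 961) = 1 (Euclid: 961 = 73·13 + 12; 13 = 1·12 + 1; 12 = 12·1 + 0), and 1 | 8.
Extended Euclid: 13·(74) + 961·(-1) = 1. Scale by 8: x₀ = 592.
General solution x = x₀ + 961t; reducing mod 961 gives x = 592 (and y = -8).

592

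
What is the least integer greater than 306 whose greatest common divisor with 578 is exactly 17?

323

Multiples of 17 above 306: 17·19, 17·20, … . Need the cofactor coprime to 578/17 = 34.
Checking s = 19, 20, … the first with gcd(s, 34) = 1 is s = 19, giving 323.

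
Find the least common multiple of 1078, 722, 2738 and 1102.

lcm(1078, 722) = 1078·722/gcd = 778316/2 = 389158
lcm(389158, 2738) = 389158·2738/gcd = 1065514604/2 = 532757302
lcm(532757302, 1102) = 532757302·1102/gcd = 587098546804/38 = 15449961758

15449961758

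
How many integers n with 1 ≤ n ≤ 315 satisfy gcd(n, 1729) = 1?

Prime factors of 1729: 7, 13, 19. Count integers ≤ 315 divisible by none of them.
By inclusion–exclusion: 315 − ⌊315/7⌋ − ⌊315/13⌋ − ⌊315/19⌋ + ⌊315/91⌋ + ⌊315/133⌋ + ⌊315/247⌋ − ⌊315/1729⌋ = 236.

236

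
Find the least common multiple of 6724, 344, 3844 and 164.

lcm(6724, 344) = 6724·344/gcd = 2313056/4 = 578264
lcm(578264, 3844) = 578264·3844/gcd = 2222846816/4 = 555711704
lcm(555711704, 164) = 555711704·164/gcd = 91136719456/164 = 555711704

555711704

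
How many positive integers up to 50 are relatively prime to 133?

41

Prime factors of 133: 7, 19. Count integers ≤ 50 divisible by none of them.
By inclusion–exclusion: 50 − ⌊50/7⌋ − ⌊50/19⌋ + ⌊50/133⌋ = 41.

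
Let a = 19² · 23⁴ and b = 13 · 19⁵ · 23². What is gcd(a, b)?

190969

min exponent per shared prime: 19² · 23² = 190969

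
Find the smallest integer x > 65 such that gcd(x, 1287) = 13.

1287 = 13·99. Any x with gcd(x, 1287) = 13 is a multiple of 13, say 13s, with s coprime to 99.
Need s > 65/13, so s ≥ 6. First s ≥ 6 with gcd(s, 99) = 1 is s = 7. Thus x = 13·7 = 91.

91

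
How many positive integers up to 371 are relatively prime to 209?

Prime factors of 209: 11, 19. Count integers ≤ 371 divisible by none of them.
By inclusion–exclusion: 371 − ⌊371/11⌋ − ⌊371/19⌋ + ⌊371/209⌋ = 320.

320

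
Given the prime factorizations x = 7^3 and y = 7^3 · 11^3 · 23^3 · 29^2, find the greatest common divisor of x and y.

343

min exponent per shared prime: 7^3 = 343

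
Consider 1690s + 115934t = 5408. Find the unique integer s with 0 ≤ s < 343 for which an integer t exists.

209

Euclid: 115934 = 68·1690 + 1014; 1690 = 1·1014 + 676; 1014 = 1·676 + 338; 676 = 2·338 + 0 → gcd = 338; 5408 = 338·16.
Back-substitution yields 1690·(-137) + 115934·(2) = 338, so one solution is s = -137·16 = -2192, t = 2·16 = 32.
Solutions in s differ by 115934/338 = 343; the one in [0, 343) is -2192 mod 343 = 209.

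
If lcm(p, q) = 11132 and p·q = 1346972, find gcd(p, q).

121

gcd·lcm = product, so gcd = 1346972/11132 = 121.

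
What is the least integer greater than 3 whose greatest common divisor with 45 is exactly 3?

Multiples of 3 above 3: 3·2, 3·3, … . Need the cofactor coprime to 45/3 = 15.
Checking s = 2, 3, … the first with gcd(s, 15) = 1 is s = 2, giving 6.

6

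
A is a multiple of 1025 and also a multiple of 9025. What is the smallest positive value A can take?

370025

1025 = 5² · 41; 9025 = 5² · 19²
max exponents: 5² · 19² · 41 = 370025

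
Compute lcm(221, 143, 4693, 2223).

7898319

221 = 13 · 17; 143 = 11 · 13; 4693 = 13 · 19²; 2223 = 3² · 13 · 19
lcm takes max exponent of each prime: 3² · 11 · 13 · 17 · 19² = 7898319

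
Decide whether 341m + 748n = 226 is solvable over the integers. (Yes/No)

By Bézout, 341m + 748n = 226 has integer solutions iff gcd(341, 748) | 226.
Euclid: 748 = 2·341 + 66; 341 = 5·66 + 11; 66 = 6·11 + 0. gcd = 11; 226 mod 11 = 6. No.

No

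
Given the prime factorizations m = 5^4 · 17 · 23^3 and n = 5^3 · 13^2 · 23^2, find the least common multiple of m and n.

max exponent per prime: 5^4 · 13^2 · 17 · 23^3 = 21847369375

21847369375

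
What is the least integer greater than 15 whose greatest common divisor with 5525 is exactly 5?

20

5525 = 5·1105. Any m with gcd(m, 5525) = 5 is a multiple of 5, say 5s, with s coprime to 1105.
Need s > 15/5, so s ≥ 4. First s ≥ 4 with gcd(s, 1105) = 1 is s = 4. Thus m = 5·4 = 20.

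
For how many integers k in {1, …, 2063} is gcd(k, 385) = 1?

385 = 5·7·11. Inclusion–exclusion on these primes:
2063 − ⌊2063/5⌋ − ⌊2063/7⌋ − ⌊2063/11⌋ + ⌊2063/35⌋ + ⌊2063/55⌋ + ⌊2063/77⌋ − ⌊2063/385⌋ = 1286

1286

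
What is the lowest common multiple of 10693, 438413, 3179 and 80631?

10693 = 17² · 37; 438413 = 17² · 37 · 41; 3179 = 11 · 17²; 80631 = 3² · 17² · 31
lcm takes max exponent of each prime: 3² · 11 · 17² · 31 · 37 · 41 = 1345489497

1345489497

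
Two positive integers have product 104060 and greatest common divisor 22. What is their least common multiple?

gcd·lcm = product, so lcm = 104060/22 = 4730.

4730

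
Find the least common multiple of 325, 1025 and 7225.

3850925

325 = 5² · 13; 1025 = 5² · 41; 7225 = 5² · 17²
lcm takes max exponent of each prime: 5² · 13 · 17² · 41 = 3850925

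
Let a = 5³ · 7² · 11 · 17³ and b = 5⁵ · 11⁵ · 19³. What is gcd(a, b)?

min exponent per shared prime: 5³ · 11 = 1375

1375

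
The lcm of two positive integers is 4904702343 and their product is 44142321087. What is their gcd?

9

From gcd × lcm = pq: gcd = 44142321087 / 4904702343 = 9.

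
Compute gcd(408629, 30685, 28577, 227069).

17

408629 = 13 · 17 · 43²; 30685 = 5 · 17 · 19²; 28577 = 17 · 41²; 227069 = 17 · 19² · 37
gcd takes min exponent of each prime: 17 = 17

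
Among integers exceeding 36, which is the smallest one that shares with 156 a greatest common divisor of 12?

gcd(k, 156) = 12 forces 12 | k; write k = 12s. Then gcd(12s, 12·13) = 12·gcd(s, 13), so need gcd(s, 13) = 1.
12s > 36 gives s ≥ 4. The least s ≥ 4 coprime to 13 is 4, so k = 12·4 = 48.

48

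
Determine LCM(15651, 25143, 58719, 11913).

15651 = 3² · 37 · 47; 25143 = 3 · 17² · 29; 58719 = 3 · 23² · 37; 11913 = 3 · 11 · 19²
lcm takes max exponent of each prime: 3² · 11 · 17² · 19² · 23² · 29 · 37 · 47 = 275545606809429

275545606809429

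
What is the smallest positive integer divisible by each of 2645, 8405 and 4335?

3854894415

2645 = 5 · 23²; 8405 = 5 · 41²; 4335 = 3 · 5 · 17²
lcm takes max exponent of each prime: 3 · 5 · 17² · 23² · 41² = 3854894415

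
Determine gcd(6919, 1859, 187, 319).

11

gcd(6919, 1859): 6919 = 3·1859 + 1342; 1859 = 1·1342 + 517; 1342 = 2·517 + 308; 517 = 1·308 + 209; 308 = 1·209 + 99; 209 = 2·99 + 11; 99 = 9·11 + 0 → 11
gcd(11, 187): 187 = 17·11 + 0 → 11
gcd(11, 319): 319 = 29·11 + 0 → 11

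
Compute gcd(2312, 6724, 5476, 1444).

gcd(2312, 6724): 6724 = 2·2312 + 2100; 2312 = 1·2100 + 212; 2100 = 9·212 + 192; 212 = 1·192 + 20; 192 = 9·20 + 12; 20 = 1·12 + 8; 12 = 1·8 + 4; 8 = 2·4 + 0 → 4
gcd(4, 5476): 5476 = 1369·4 + 0 → 4
gcd(4, 1444): 1444 = 361·4 + 0 → 4

4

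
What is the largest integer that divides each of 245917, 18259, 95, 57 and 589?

gcd(245917, 18259): 245917 = 13·18259 + 8550; 18259 = 2·8550 + 1159; 8550 = 7·1159 + 437; 1159 = 2·437 + 285; 437 = 1·285 + 152; 285 = 1·152 + 133; 152 = 1·133 + 19; 133 = 7·19 + 0 → 19
gcd(19, 95): 95 = 5·19 + 0 → 19
gcd(19, 57): 57 = 3·19 + 0 → 19
gcd(19, 589): 589 = 31·19 + 0 → 19

19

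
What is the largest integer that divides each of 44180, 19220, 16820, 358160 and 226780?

20

gcd(44180, 19220): 44180 = 2·19220 + 5740; 19220 = 3·5740 + 2000; 5740 = 2·2000 + 1740; 2000 = 1·1740 + 260; 1740 = 6·260 + 180; 260 = 1·180 + 80; 180 = 2·80 + 20; 80 = 4·20 + 0 → 20
gcd(20, 16820): 16820 = 841·20 + 0 → 20
gcd(20, 358160): 358160 = 17908·20 + 0 → 20
gcd(20, 226780): 226780 = 11339·20 + 0 → 20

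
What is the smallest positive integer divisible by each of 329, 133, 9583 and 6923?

8463485191

lcm(329, 133) = 329·133/gcd = 43757/7 = 6251
lcm(6251, 9583) = 6251·9583/gcd = 59903333/7 = 8557619
lcm(8557619, 6923) = 8557619·6923/gcd = 59244396337/7 = 8463485191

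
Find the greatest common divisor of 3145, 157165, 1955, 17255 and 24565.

85

gcd(3145, 157165): 157165 = 49·3145 + 3060; 3145 = 1·3060 + 85; 3060 = 36·85 + 0 → 85
gcd(85, 1955): 1955 = 23·85 + 0 → 85
gcd(85, 17255): 17255 = 203·85 + 0 → 85
gcd(85, 24565): 24565 = 289·85 + 0 → 85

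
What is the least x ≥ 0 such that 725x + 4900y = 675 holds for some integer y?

gcd(725, 4900) = 25 (Euclid: 4900 = 6·725 + 550; 725 = 1·550 + 175; 550 = 3·175 + 25; 175 = 7·25 + 0), and 25 | 675.
Extended Euclid: 725·(-27) + 4900·(4) = 25. Scale by 27: x₀ = -729.
General solution x = x₀ + 196t; reducing mod 196 gives x = 55 (and y = -8).

55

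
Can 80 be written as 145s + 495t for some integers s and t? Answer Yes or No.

By Bézout, 145s + 495t = 80 has integer solutions iff gcd(145, 495) | 80.
Euclid: 495 = 3·145 + 60; 145 = 2·60 + 25; 60 = 2·25 + 10; 25 = 2·10 + 5; 10 = 2·5 + 0. gcd = 5; 80 mod 5 = 0. Yes.

Yes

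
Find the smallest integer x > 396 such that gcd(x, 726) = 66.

gcd(x, 726) = 66 forces 66 | x; write x = 66s. Then gcd(66s, 66·11) = 66·gcd(s, 11), so need gcd(s, 11) = 1.
66s > 396 gives s ≥ 7. The least s ≥ 7 coprime to 11 is 7, so x = 66·7 = 462.

462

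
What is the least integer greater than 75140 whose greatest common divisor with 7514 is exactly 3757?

78897

7514 = 3757·2. Any a with gcd(a, 7514) = 3757 is a multiple of 3757, say 3757s, with s coprime to 2.
Need s > 75140/3757, so s ≥ 21. First s ≥ 21 with gcd(s, 2) = 1 is s = 21. Thus a = 3757·21 = 78897.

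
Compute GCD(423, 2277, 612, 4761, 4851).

gcd(423, 2277): 2277 = 5·423 + 162; 423 = 2·162 + 99; 162 = 1·99 + 63; 99 = 1·63 + 36; 63 = 1·36 + 27; 36 = 1·27 + 9; 27 = 3·9 + 0 → 9
gcd(9, 612): 612 = 68·9 + 0 → 9
gcd(9, 4761): 4761 = 529·9 + 0 → 9
gcd(9, 4851): 4851 = 539·9 + 0 → 9

9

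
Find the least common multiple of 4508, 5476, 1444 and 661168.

368253083478224

lcm(4508, 5476) = 4508·5476/gcd = 24685808/4 = 6171452
lcm(6171452, 1444) = 6171452·1444/gcd = 8911576688/4 = 2227894172
lcm(2227894172, 661168) = 2227894172·661168/gcd = 1473012333912896/4 = 368253083478224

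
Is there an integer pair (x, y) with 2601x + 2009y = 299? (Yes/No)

gcd(2601, 2009): 2601 = 1·2009 + 592; 2009 = 3·592 + 233; 592 = 2·233 + 126; 233 = 1·126 + 107; 126 = 1·107 + 19; 107 = 5·19 + 12; 19 = 1·12 + 7; 12 = 1·7 + 5; 7 = 1·5 + 2; 5 = 2·2 + 1; 2 = 2·1 + 0 → 1
1 divides 299, so a solution exists.

Yes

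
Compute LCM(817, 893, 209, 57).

1267167

817 = 19 · 43; 893 = 19 · 47; 209 = 11 · 19; 57 = 3 · 19
lcm takes max exponent of each prime: 3 · 11 · 19 · 43 · 47 = 1267167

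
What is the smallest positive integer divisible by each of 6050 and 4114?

gcd first: 6050 = 1·4114 + 1936; 4114 = 2·1936 + 242; 1936 = 8·242 + 0 → gcd = 242
lcm = 6050·4114/gcd = 24889700/242 = 102850

102850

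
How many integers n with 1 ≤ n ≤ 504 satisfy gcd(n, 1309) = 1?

370

Prime factors of 1309: 7, 11, 17. Count integers ≤ 504 divisible by none of them.
By inclusion–exclusion: 504 − ⌊504/7⌋ − ⌊504/11⌋ − ⌊504/17⌋ + ⌊504/77⌋ + ⌊504/119⌋ + ⌊504/187⌋ − ⌊504/1309⌋ = 370.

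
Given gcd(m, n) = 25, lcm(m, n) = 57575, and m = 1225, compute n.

m·n = gcd·lcm = 25·57575 = 1439375, so n = 1439375/1225 = 1175.

1175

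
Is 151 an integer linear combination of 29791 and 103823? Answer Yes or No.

By Bézout, 29791s − 103823t = 151 has integer solutions iff gcd(29791, 103823) | 151.
Euclid: 103823 = 3·29791 + 14450; 29791 = 2·14450 + 891; 14450 = 16·891 + 194; 891 = 4·194 + 115; 194 = 1·115 + 79; 115 = 1·79 + 36; 79 = 2·36 + 7; 36 = 5·7 + 1; 7 = 7·1 + 0. gcd = 1; 151 mod 1 = 0. Yes.

Yes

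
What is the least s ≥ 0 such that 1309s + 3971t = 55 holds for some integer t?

Reduce mod 3971: 1309s ≡ 55 (mod 3971). With g = gcd(1309, 3971) = 11 dividing 55, divide through: 119s ≡ 5 (mod 361).
Since gcd(119, 361) = 1, s ≡ 5·(119)⁻¹ ≡ 267 (mod 361). Smallest non-negative: 267.

267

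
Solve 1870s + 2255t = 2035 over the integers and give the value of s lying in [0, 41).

Euclid: 2255 = 1·1870 + 385; 1870 = 4·385 + 330; 385 = 1·330 + 55; 330 = 6·55 + 0 → gcd = 55; 2035 = 55·37.
Back-substitution yields 1870·(-6) + 2255·(5) = 55, so one solution is s = -6·37 = -222, t = 5·37 = 185.
Solutions in s differ by 2255/55 = 41; the one in [0, 41) is -222 mod 41 = 24.

24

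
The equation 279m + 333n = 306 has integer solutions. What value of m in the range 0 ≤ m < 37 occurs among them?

Euclid: 333 = 1·279 + 54; 279 = 5·54 + 9; 54 = 6·9 + 0 → gcd = 9; 306 = 9·34.
Back-substitution yields 279·(6) + 333·(-5) = 9, so one solution is m = 6·34 = 204, n = -5·34 = -170.
Solutions in m differ by 333/9 = 37; the one in [0, 37) is 204 mod 37 = 19.

19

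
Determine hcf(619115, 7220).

1805

619115 = 5 · 7³ · 19²
7220 = 2² · 5 · 19²
Common: 5 · 19² = 1805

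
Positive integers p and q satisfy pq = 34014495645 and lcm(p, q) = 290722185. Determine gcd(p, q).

117

gcd·lcm = product, so gcd = 34014495645/290722185 = 117.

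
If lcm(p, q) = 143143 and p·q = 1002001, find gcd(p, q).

From gcd × lcm = pq: gcd = 1002001 / 143143 = 7.

7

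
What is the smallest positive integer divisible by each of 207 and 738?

gcd first: 738 = 3·207 + 117; 207 = 1·117 + 90; 117 = 1·90 + 27; 90 = 3·27 + 9; 27 = 3·9 + 0 → gcd = 9
lcm = 207·738/gcd = 152766/9 = 16974

16974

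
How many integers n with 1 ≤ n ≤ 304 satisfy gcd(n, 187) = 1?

Prime factors of 187: 11, 17. Count integers ≤ 304 divisible by none of them.
By inclusion–exclusion: 304 − ⌊304/11⌋ − ⌊304/17⌋ + ⌊304/187⌋ = 261.

261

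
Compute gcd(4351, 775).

1

Euclid: 4351 = 5·775 + 476; 775 = 1·476 + 299; 476 = 1·299 + 177; 299 = 1·177 + 122; 177 = 1·122 + 55; 122 = 2·55 + 12; 55 = 4·12 + 7; 12 = 1·7 + 5; 7 = 1·5 + 2; 5 = 2·2 + 1; 2 = 2·1 + 0. Last nonzero remainder: 1.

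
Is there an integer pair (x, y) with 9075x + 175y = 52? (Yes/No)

By Bézout, 9075x + 175y = 52 has integer solutions iff gcd(9075, 175) | 52.
Euclid: 9075 = 51·175 + 150; 175 = 1·150 + 25; 150 = 6·25 + 0. gcd = 25; 52 mod 25 = 2. No.

No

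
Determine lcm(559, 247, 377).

308009

559 = 13 · 43; 247 = 13 · 19; 377 = 13 · 29
lcm takes max exponent of each prime: 13 · 19 · 29 · 43 = 308009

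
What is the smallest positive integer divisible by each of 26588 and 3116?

20712052

26588 = 2² · 17² · 23; 3116 = 2² · 19 · 41
max exponents: 2² · 17² · 19 · 23 · 41 = 20712052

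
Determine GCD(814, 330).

22

Euclid: 814 = 2·330 + 154; 330 = 2·154 + 22; 154 = 7·22 + 0. Last nonzero remainder: 22.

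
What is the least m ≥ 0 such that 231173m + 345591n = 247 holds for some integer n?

Reduce mod 345591: 231173m ≡ 247 (mod 345591). With g = gcd(231173, 345591) = 19 dividing 247, divide through: 12167m ≡ 13 (mod 18189).
Since gcd(12167, 18189) = 1, m ≡ 13·(12167)⁻¹ ≡ 14936 (mod 18189). Smallest non-negative: 14936.

14936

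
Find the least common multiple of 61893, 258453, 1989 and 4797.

lcm(61893, 258453) = 61893·258453/gcd = 15996431529/117 = 136721637
lcm(136721637, 1989) = 136721637·1989/gcd = 271939335993/117 = 2324267829
lcm(2324267829, 4797) = 2324267829·4797/gcd = 11149512775713/117 = 95294980989

95294980989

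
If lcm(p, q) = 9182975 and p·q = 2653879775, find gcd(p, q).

289

From gcd × lcm = pq: gcd = 2653879775 / 9182975 = 289.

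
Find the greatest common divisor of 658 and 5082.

14

Euclid: 5082 = 7·658 + 476; 658 = 1·476 + 182; 476 = 2·182 + 112; 182 = 1·112 + 70; 112 = 1·70 + 42; 70 = 1·42 + 28; 42 = 1·28 + 14; 28 = 2·14 + 0. Last nonzero remainder: 14.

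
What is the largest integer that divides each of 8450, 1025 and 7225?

25

gcd(8450, 1025): 8450 = 8·1025 + 250; 1025 = 4·250 + 25; 250 = 10·25 + 0 → 25
gcd(25, 7225): 7225 = 289·25 + 0 → 25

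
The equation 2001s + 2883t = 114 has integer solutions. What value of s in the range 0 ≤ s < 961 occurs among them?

634

gcd(2001, 2883) = 3 (Euclid: 2883 = 1·2001 + 882; 2001 = 2·882 + 237; 882 = 3·237 + 171; 237 = 1·171 + 66; 171 = 2·66 + 39; 66 = 1·39 + 27; 39 = 1·27 + 12; 27 = 2·12 + 3; 12 = 4·3 + 0), and 3 | 114.
Extended Euclid: 2001·(219) + 2883·(-152) = 3. Scale by 38: s₀ = 8322.
General solution s = s₀ + 961k; reducing mod 961 gives s = 634 (and t = -440).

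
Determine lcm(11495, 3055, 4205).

11495 = 5 · 11² · 19; 3055 = 5 · 13 · 47; 4205 = 5 · 29²
lcm takes max exponent of each prime: 5 · 11² · 13 · 19 · 29² · 47 = 5906717245

5906717245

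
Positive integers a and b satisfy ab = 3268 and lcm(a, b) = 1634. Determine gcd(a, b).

From gcd × lcm = ab: gcd = 3268 / 1634 = 2.

2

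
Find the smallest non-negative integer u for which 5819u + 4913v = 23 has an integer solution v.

gcd(5819, 4913) = 1 (Euclid: 5819 = 1·4913 + 906; 4913 = 5·906 + 383; 906 = 2·383 + 140; 383 = 2·140 + 103; 140 = 1·103 + 37; 103 = 2·37 + 29; 37 = 1·29 + 8; 29 = 3·8 + 5; 8 = 1·5 + 3; 5 = 1·3 + 2; 3 = 1·2 + 1; 2 = 2·1 + 0), and 1 | 23.
Extended Euclid: 5819·(1860) + 4913·(-2203) = 1. Scale by 23: u₀ = 42780.
General solution u = u₀ + 4913t; reducing mod 4913 gives u = 3476 (and v = -4117).

3476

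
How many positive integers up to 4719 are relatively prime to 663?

663 = 3·13·17. Inclusion–exclusion on these primes:
4719 − ⌊4719/3⌋ − ⌊4719/13⌋ − ⌊4719/17⌋ + ⌊4719/39⌋ + ⌊4719/51⌋ + ⌊4719/221⌋ − ⌊4719/663⌋ = 2733

2733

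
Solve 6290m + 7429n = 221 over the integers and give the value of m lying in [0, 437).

Reduce mod 7429: 6290m ≡ 221 (mod 7429). With g = gcd(6290, 7429) = 17 dividing 221, divide through: 370m ≡ 13 (mod 437).
Since gcd(370, 437) = 1, m ≡ 13·(370)⁻¹ ≡ 202 (mod 437). Smallest non-negative: 202.

202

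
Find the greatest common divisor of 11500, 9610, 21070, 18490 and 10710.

11500 = 2² · 5³ · 23; 9610 = 2 · 5 · 31²; 21070 = 2 · 5 · 7² · 43; 18490 = 2 · 5 · 43²; 10710 = 2 · 3² · 5 · 7 · 17
gcd takes min exponent of each prime: 2 · 5 = 10

10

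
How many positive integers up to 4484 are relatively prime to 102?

1407

102 = 2·3·17. Inclusion–exclusion on these primes:
4484 − ⌊4484/2⌋ − ⌊4484/3⌋ − ⌊4484/17⌋ + ⌊4484/6⌋ + ⌊4484/34⌋ + ⌊4484/51⌋ − ⌊4484/102⌋ = 1407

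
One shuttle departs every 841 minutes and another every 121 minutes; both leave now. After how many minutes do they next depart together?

gcd first: 841 = 6·121 + 115; 121 = 1·115 + 6; 115 = 19·6 + 1; 6 = 6·1 + 0 → gcd = 1
lcm = 841·121/gcd = 101761/1 = 101761

101761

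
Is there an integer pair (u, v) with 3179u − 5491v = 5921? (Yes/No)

No

By Bézout, 3179u − 5491v = 5921 has integer solutions iff gcd(3179, 5491) | 5921.
Euclid: 5491 = 1·3179 + 2312; 3179 = 1·2312 + 867; 2312 = 2·867 + 578; 867 = 1·578 + 289; 578 = 2·289 + 0. gcd = 289; 5921 mod 289 = 141. No.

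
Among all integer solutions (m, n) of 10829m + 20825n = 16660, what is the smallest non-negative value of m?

Reduce mod 20825: 10829m ≡ 16660 (mod 20825). With g = gcd(10829, 20825) = 833 dividing 16660, divide through: 13m ≡ 20 (mod 25).
Since gcd(13, 25) = 1, m ≡ 20·(13)⁻¹ ≡ 15 (mod 25). Smallest non-negative: 15.

15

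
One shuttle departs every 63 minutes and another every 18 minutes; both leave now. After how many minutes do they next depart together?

126

63 = 3² · 7; 18 = 2 · 3²
max exponents: 2 · 3² · 7 = 126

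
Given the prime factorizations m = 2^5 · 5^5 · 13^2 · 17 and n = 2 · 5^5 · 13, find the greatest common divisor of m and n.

min exponent per shared prime: 2 · 5^5 · 13 = 81250

81250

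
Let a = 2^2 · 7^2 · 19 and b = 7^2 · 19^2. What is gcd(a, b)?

931

min exponent per shared prime: 7^2 · 19 = 931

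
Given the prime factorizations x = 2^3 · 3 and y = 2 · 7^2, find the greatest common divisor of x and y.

min exponent per shared prime: 2 = 2

2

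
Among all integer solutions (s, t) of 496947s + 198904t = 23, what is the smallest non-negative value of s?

190325

Reduce mod 198904: 496947s ≡ 23 (mod 198904). With g = gcd(496947, 198904) = 1 dividing 23, divide through: 496947s ≡ 23 (mod 198904).
Since gcd(496947, 198904) = 1, s ≡ 23·(496947)⁻¹ ≡ 190325 (mod 198904). Smallest non-negative: 190325.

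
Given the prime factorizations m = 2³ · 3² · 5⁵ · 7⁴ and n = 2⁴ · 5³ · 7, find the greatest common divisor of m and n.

7000

min exponent per shared prime: 2³ · 5³ · 7 = 7000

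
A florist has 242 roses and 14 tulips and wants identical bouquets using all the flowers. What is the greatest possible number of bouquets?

242 = 2 · 11²
14 = 2 · 7
Common: 2 = 2

2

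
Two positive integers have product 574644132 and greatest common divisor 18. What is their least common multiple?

gcd·lcm = product, so lcm = 574644132/18 = 31924674.

31924674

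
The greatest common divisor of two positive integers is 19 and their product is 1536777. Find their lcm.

80883

gcd·lcm = product, so lcm = 1536777/19 = 80883.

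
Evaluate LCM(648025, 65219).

gcd first: 648025 = 9·65219 + 61054; 65219 = 1·61054 + 4165; 61054 = 14·4165 + 2744; 4165 = 1·2744 + 1421; 2744 = 1·1421 + 1323; 1421 = 1·1323 + 98; 1323 = 13·98 + 49; 98 = 2·49 + 0 → gcd = 49
lcm = 648025·65219/gcd = 42263542475/49 = 862521275

862521275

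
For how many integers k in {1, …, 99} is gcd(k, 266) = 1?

40

Prime factors of 266: 2, 7, 19. Count integers ≤ 99 divisible by none of them.
By inclusion–exclusion: 99 − ⌊99/2⌋ − ⌊99/7⌋ − ⌊99/19⌋ + ⌊99/14⌋ + ⌊99/38⌋ + ⌊99/133⌋ − ⌊99/266⌋ = 40.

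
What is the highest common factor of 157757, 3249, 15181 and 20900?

19

gcd(157757, 3249): 157757 = 48·3249 + 1805; 3249 = 1·1805 + 1444; 1805 = 1·1444 + 361; 1444 = 4·361 + 0 → 361
gcd(361, 15181): 15181 = 42·361 + 19; 361 = 19·19 + 0 → 19
gcd(19, 20900): 20900 = 1100·19 + 0 → 19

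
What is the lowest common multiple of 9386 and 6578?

2374658

gcd first: 9386 = 1·6578 + 2808; 6578 = 2·2808 + 962; 2808 = 2·962 + 884; 962 = 1·884 + 78; 884 = 11·78 + 26; 78 = 3·26 + 0 → gcd = 26
lcm = 9386·6578/gcd = 61741108/26 = 2374658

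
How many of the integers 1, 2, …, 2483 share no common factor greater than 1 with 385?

1549

385 = 5·7·11. Inclusion–exclusion on these primes:
2483 − ⌊2483/5⌋ − ⌊2483/7⌋ − ⌊2483/11⌋ + ⌊2483/35⌋ + ⌊2483/55⌋ + ⌊2483/77⌋ − ⌊2483/385⌋ = 1549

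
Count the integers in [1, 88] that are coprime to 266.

266 = 2·7·19. Inclusion–exclusion on these primes:
88 − ⌊88/2⌋ − ⌊88/7⌋ − ⌊88/19⌋ + ⌊88/14⌋ + ⌊88/38⌋ + ⌊88/133⌋ − ⌊88/266⌋ = 36

36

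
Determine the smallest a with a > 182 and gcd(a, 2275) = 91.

273

2275 = 91·25. Any a with gcd(a, 2275) = 91 is a multiple of 91, say 91s, with s coprime to 25.
Need s > 182/91, so s ≥ 3. First s ≥ 3 with gcd(s, 25) = 1 is s = 3. Thus a = 91·3 = 273.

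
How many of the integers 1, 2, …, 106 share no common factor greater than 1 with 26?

49

26 = 2·13. Inclusion–exclusion on these primes:
106 − ⌊106/2⌋ − ⌊106/13⌋ + ⌊106/26⌋ = 49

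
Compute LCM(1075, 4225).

1075 = 5² · 43; 4225 = 5² · 13²
max exponents: 5² · 13² · 43 = 181675

181675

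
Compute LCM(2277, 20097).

2277 = 3² · 11 · 23; 20097 = 3² · 7 · 11 · 29
max exponents: 3² · 7 · 11 · 23 · 29 = 462231

462231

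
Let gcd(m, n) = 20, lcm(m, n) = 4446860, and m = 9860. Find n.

m·n = gcd·lcm = 20·4446860 = 88937200, so n = 88937200/9860 = 9020.

9020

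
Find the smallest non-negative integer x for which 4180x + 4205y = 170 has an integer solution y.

Euclid: 4205 = 1·4180 + 25; 4180 = 167·25 + 5; 25 = 5·5 + 0 → gcd = 5; 170 = 5·34.
Back-substitution yields 4180·(168) + 4205·(-167) = 5, so one solution is x = 168·34 = 5712, y = -167·34 = -5678.
Solutions in x differ by 4205/5 = 841; the one in [0, 841) is 5712 mod 841 = 666.

666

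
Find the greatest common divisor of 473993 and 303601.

473993 = 13 · 19² · 101
303601 = 19² · 29²
Common: 19² = 361

361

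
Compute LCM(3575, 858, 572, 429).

3575 = 5² · 11 · 13; 858 = 2 · 3 · 11 · 13; 572 = 2² · 11 · 13; 429 = 3 · 11 · 13
lcm takes max exponent of each prime: 2² · 3 · 5² · 11 · 13 = 42900

42900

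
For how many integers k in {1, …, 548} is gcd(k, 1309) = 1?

Prime factors of 1309: 7, 11, 17. Count integers ≤ 548 divisible by none of them.
By inclusion–exclusion: 548 − ⌊548/7⌋ − ⌊548/11⌋ − ⌊548/17⌋ + ⌊548/77⌋ + ⌊548/119⌋ + ⌊548/187⌋ − ⌊548/1309⌋ = 402.

402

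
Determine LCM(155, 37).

5735

gcd first: 155 = 4·37 + 7; 37 = 5·7 + 2; 7 = 3·2 + 1; 2 = 2·1 + 0 → gcd = 1
lcm = 155·37/gcd = 5735/1 = 5735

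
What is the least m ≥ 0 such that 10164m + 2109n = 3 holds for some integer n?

gcd(10164, 2109) = 3 (Euclid: 10164 = 4·2109 + 1728; 2109 = 1·1728 + 381; 1728 = 4·381 + 204; 381 = 1·204 + 177; 204 = 1·177 + 27; 177 = 6·27 + 15; 27 = 1·15 + 12; 15 = 1·12 + 3; 12 = 4·3 + 0), and 3 | 3.
Extended Euclid: 10164·(-155) + 2109·(747) = 3. Scale by 1: m₀ = -155.
General solution m = m₀ + 703t; reducing mod 703 gives m = 548 (and n = -2641).

548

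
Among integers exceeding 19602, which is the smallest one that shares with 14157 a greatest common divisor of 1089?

20691

14157 = 1089·13. Any k with gcd(k, 14157) = 1089 is a multiple of 1089, say 1089s, with s coprime to 13.
Need s > 19602/1089, so s ≥ 19. First s ≥ 19 with gcd(s, 13) = 1 is s = 19. Thus k = 1089·19 = 20691.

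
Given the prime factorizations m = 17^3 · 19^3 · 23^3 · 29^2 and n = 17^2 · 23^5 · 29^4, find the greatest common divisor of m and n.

min exponent per shared prime: 17^2 · 23^3 · 29^2 = 2957177183

2957177183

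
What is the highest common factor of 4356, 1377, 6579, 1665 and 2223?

9

4356 = 2² · 3² · 11²; 1377 = 3⁴ · 17; 6579 = 3² · 17 · 43; 1665 = 3² · 5 · 37; 2223 = 3² · 13 · 19
gcd takes min exponent of each prime: 3² = 9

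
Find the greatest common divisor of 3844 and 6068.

4

3844 = 2² · 31²
6068 = 2² · 37 · 41
Common: 2² = 4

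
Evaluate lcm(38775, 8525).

1202025

gcd first: 38775 = 4·8525 + 4675; 8525 = 1·4675 + 3850; 4675 = 1·3850 + 825; 3850 = 4·825 + 550; 825 = 1·550 + 275; 550 = 2·275 + 0 → gcd = 275
lcm = 38775·8525/gcd = 330556875/275 = 1202025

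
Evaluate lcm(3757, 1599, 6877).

3757 = 13 · 17²; 1599 = 3 · 13 · 41; 6877 = 13 · 23²
lcm takes max exponent of each prime: 3 · 13 · 17² · 23² · 41 = 244456719

244456719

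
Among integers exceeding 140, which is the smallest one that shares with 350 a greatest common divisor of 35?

245

Multiples of 35 above 140: 35·5, 35·6, … . Need the cofactor coprime to 350/35 = 10.
Checking s = 5, 6, … the first with gcd(s, 10) = 1 is s = 7, giving 245.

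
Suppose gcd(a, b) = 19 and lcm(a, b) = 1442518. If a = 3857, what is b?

a·b = gcd·lcm = 19·1442518 = 27407842, so b = 27407842/3857 = 7106.

7106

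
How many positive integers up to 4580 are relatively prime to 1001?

1001 = 7·11·13. Inclusion–exclusion on these primes:
4580 − ⌊4580/7⌋ − ⌊4580/11⌋ − ⌊4580/13⌋ + ⌊4580/77⌋ + ⌊4580/91⌋ + ⌊4580/143⌋ − ⌊4580/1001⌋ = 3295

3295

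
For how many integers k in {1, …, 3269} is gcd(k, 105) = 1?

Prime factors of 105: 3, 5, 7. Count integers ≤ 3269 divisible by none of them.
By inclusion–exclusion: 3269 − ⌊3269/3⌋ − ⌊3269/5⌋ − ⌊3269/7⌋ + ⌊3269/15⌋ + ⌊3269/21⌋ + ⌊3269/35⌋ − ⌊3269/105⌋ = 1494.

1494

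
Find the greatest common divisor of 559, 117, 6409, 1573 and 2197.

559 = 13 · 43; 117 = 3² · 13; 6409 = 13 · 17 · 29; 1573 = 11² · 13; 2197 = 13³
gcd takes min exponent of each prime: 13 = 13

13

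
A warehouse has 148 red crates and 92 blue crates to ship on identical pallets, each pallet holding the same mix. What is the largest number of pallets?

Euclid: 148 = 1·92 + 56; 92 = 1·56 + 36; 56 = 1·36 + 20; 36 = 1·20 + 16; 20 = 1·16 + 4; 16 = 4·4 + 0. Last nonzero remainder: 4.

4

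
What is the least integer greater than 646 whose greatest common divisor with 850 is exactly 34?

714

850 = 34·25. Any t with gcd(t, 850) = 34 is a multiple of 34, say 34s, with s coprime to 25.
Need s > 646/34, so s ≥ 20. First s ≥ 20 with gcd(s, 25) = 1 is s = 21. Thus t = 34·21 = 714.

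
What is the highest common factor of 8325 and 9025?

Euclid: 9025 = 1·8325 + 700; 8325 = 11·700 + 625; 700 = 1·625 + 75; 625 = 8·75 + 25; 75 = 3·25 + 0. Last nonzero remainder: 25.

25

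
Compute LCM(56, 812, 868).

56 = 2³ · 7; 812 = 2² · 7 · 29; 868 = 2² · 7 · 31
lcm takes max exponent of each prime: 2³ · 7 · 29 · 31 = 50344

50344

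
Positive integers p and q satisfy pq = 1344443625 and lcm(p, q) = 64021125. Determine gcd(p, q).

21

From gcd × lcm = pq: gcd = 1344443625 / 64021125 = 21.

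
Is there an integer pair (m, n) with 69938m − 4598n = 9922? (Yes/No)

Yes

By Bézout, 69938m − 4598n = 9922 has integer solutions iff gcd(69938, 4598) | 9922.
Euclid: 69938 = 15·4598 + 968; 4598 = 4·968 + 726; 968 = 1·726 + 242; 726 = 3·242 + 0. gcd = 242; 9922 mod 242 = 0. Yes.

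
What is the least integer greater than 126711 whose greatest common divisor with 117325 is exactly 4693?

131404

117325 = 4693·25. Any a with gcd(a, 117325) = 4693 is a multiple of 4693, say 4693s, with s coprime to 25.
Need s > 126711/4693, so s ≥ 28. First s ≥ 28 with gcd(s, 25) = 1 is s = 28. Thus a = 4693·28 = 131404.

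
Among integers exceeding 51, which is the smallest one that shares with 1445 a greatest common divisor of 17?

68

1445 = 17·85. Any m with gcd(m, 1445) = 17 is a multiple of 17, say 17s, with s coprime to 85.
Need s > 51/17, so s ≥ 4. First s ≥ 4 with gcd(s, 85) = 1 is s = 4. Thus m = 17·4 = 68.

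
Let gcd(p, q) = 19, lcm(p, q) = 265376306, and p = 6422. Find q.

p·q = gcd·lcm = 19·265376306 = 5042149814, so q = 5042149814/6422 = 785137.

785137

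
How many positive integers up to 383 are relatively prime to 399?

208

399 = 3·7·19. Inclusion–exclusion on these primes:
383 − ⌊383/3⌋ − ⌊383/7⌋ − ⌊383/19⌋ + ⌊383/21⌋ + ⌊383/57⌋ + ⌊383/133⌋ − ⌊383/399⌋ = 208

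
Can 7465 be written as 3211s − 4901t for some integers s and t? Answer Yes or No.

gcd(3211, 4901): 4901 = 1·3211 + 1690; 3211 = 1·1690 + 1521; 1690 = 1·1521 + 169; 1521 = 9·169 + 0 → 169
169 does not divide 7465, so a solution does not exist.

No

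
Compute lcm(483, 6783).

156009

483 = 3 · 7 · 23; 6783 = 3 · 7 · 17 · 19
max exponents: 3 · 7 · 17 · 19 · 23 = 156009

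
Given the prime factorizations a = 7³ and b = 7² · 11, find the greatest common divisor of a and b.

min exponent per shared prime: 7² = 49

49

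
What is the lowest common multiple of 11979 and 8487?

11979 = 3² · 11³; 8487 = 3² · 23 · 41
max exponents: 3² · 11³ · 23 · 41 = 11296197

11296197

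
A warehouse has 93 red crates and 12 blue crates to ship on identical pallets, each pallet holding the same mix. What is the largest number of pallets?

3

Euclid: 93 = 7·12 + 9; 12 = 1·9 + 3; 9 = 3·3 + 0. Last nonzero remainder: 3.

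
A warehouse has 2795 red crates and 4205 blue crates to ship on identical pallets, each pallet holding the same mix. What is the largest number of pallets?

5

Euclid: 4205 = 1·2795 + 1410; 2795 = 1·1410 + 1385; 1410 = 1·1385 + 25; 1385 = 55·25 + 10; 25 = 2·10 + 5; 10 = 2·5 + 0. Last nonzero remainder: 5.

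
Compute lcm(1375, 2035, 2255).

2085875

lcm(1375, 2035) = 1375·2035/gcd = 2798125/55 = 50875
lcm(50875, 2255) = 50875·2255/gcd = 114723125/55 = 2085875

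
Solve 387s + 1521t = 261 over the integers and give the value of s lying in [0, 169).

gcd(387, 1521) = 9 (Euclid: 1521 = 3·387 + 360; 387 = 1·360 + 27; 360 = 13·27 + 9; 27 = 3·9 + 0), and 9 | 261.
Extended Euclid: 387·(-55) + 1521·(14) = 9. Scale by 29: s₀ = -1595.
General solution s = s₀ + 169k; reducing mod 169 gives s = 95 (and t = -24).

95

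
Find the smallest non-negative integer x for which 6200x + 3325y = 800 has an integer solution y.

gcd(6200, 3325) = 25 (Euclid: 6200 = 1·3325 + 2875; 3325 = 1·2875 + 450; 2875 = 6·450 + 175; 450 = 2·175 + 100; 175 = 1·100 + 75; 100 = 1·75 + 25; 75 = 3·25 + 0), and 25 | 800.
Extended Euclid: 6200·(-37) + 3325·(69) = 25. Scale by 32: x₀ = -1184.
General solution x = x₀ + 133t; reducing mod 133 gives x = 13 (and y = -24).

13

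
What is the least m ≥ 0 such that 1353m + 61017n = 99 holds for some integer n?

gcd(1353, 61017) = 33 (Euclid: 61017 = 45·1353 + 132; 1353 = 10·132 + 33; 132 = 4·33 + 0), and 33 | 99.
Extended Euclid: 1353·(451) + 61017·(-10) = 33. Scale by 3: m₀ = 1353.
General solution m = m₀ + 1849t; reducing mod 1849 gives m = 1353 (and n = -30).

1353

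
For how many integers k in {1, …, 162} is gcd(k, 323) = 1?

145

323 = 17·19. Inclusion–exclusion on these primes:
162 − ⌊162/17⌋ − ⌊162/19⌋ + ⌊162/323⌋ = 145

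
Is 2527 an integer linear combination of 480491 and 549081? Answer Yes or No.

By Bézout, 480491u − 549081v = 2527 has integer solutions iff gcd(480491, 549081) | 2527.
Euclid: 549081 = 1·480491 + 68590; 480491 = 7·68590 + 361; 68590 = 190·361 + 0. gcd = 361; 2527 mod 361 = 0. Yes.

Yes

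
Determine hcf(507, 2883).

Euclid: 2883 = 5·507 + 348; 507 = 1·348 + 159; 348 = 2·159 + 30; 159 = 5·30 + 9; 30 = 3·9 + 3; 9 = 3·3 + 0. Last nonzero remainder: 3.

3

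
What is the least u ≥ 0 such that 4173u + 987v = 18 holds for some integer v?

Reduce mod 987: 4173u ≡ 18 (mod 987). With g = gcd(4173, 987) = 3 dividing 18, divide through: 1391u ≡ 6 (mod 329).
Since gcd(1391, 329) = 1, u ≡ 6·(1391)⁻¹ ≡ 158 (mod 329). Smallest non-negative: 158.

158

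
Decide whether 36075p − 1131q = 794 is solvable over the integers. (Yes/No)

No

gcd(36075, 1131): 36075 = 31·1131 + 1014; 1131 = 1·1014 + 117; 1014 = 8·117 + 78; 117 = 1·78 + 39; 78 = 2·39 + 0 → 39
39 does not divide 794, so a solution does not exist.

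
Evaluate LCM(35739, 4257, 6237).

96816951

lcm(35739, 4257) = 35739·4257/gcd = 152140923/99 = 1536777
lcm(1536777, 6237) = 1536777·6237/gcd = 9584878149/99 = 96816951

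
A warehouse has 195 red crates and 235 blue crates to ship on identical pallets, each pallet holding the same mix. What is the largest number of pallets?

5

195 = 3 · 5 · 13
235 = 5 · 47
Common: 5 = 5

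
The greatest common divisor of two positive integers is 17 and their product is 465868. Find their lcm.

For any two positive integers, gcd × lcm equals their product. Hence lcm = 465868 / 17 = 27404.

27404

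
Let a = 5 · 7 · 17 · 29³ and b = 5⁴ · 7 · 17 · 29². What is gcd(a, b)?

500395

min exponent per shared prime: 5 · 7 · 17 · 29² = 500395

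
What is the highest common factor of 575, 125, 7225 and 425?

25

575 = 5² · 23; 125 = 5³; 7225 = 5² · 17²; 425 = 5² · 17
gcd takes min exponent of each prime: 5² = 25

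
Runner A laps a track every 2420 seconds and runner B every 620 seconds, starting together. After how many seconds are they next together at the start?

75020

2420 = 2² · 5 · 11²; 620 = 2² · 5 · 31
max exponents: 2² · 5 · 11² · 31 = 75020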